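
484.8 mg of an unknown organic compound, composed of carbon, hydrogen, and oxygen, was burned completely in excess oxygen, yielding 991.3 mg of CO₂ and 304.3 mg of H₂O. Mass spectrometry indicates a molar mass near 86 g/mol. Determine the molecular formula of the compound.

C4H6O2

mol C = 0.9913 g CO₂ ÷ 44.009 g/mol = 0.022525 mol
mol H = 2 × 0.3043 g H₂O ÷ 18.015 g/mol = 0.033783 mol
mass O = 0.4848 − (0.27055 + 0.034053) = 0.18020 g → mol O = 0.18020 ÷ 15.999 = 0.011263 mol
Divide by the smallest (0.011263 mol): C 2.000, H 2.999, O 1.000
Empirical formula: C2H3O
Empirical-formula mass = 43.05 g/mol; 86 ÷ 43.05 ≈ 2, so the molecular formula is C4H6O2.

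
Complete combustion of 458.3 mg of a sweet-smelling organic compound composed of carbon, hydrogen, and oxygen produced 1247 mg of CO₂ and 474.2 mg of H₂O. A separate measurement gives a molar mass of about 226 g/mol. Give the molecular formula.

mol C = 1.247 g CO₂ ÷ 44.009 g/mol = 0.028335 mol
mol H = 2 × 0.4742 g H₂O ÷ 18.015 g/mol = 0.052645 mol
mass O = 0.4583 − (0.34033 + 0.053066) = 0.064901 g → mol O = 0.064901 ÷ 15.999 = 0.0040566 mol
Divide by the smallest (0.0040566 mol): C 6.985, H 12.978, O 1.000
Empirical formula: C7H13O
Empirical-formula mass = 113.18 g/mol; 226 ÷ 113.18 ≈ 2, so the molecular formula is C14H26O2.

C14H26O2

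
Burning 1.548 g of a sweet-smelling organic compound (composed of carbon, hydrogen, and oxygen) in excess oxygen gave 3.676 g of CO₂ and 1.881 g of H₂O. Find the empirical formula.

C4H10O

mol C = 3.676 g CO₂ ÷ 44.009 g/mol = 0.083528 mol
mol H = 2 × 1.881 g H₂O ÷ 18.015 g/mol = 0.20883 mol
mass O = 1.548 − (1.0033 + 0.21050) = 0.33424 g → mol O = 0.33424 ÷ 15.999 = 0.020892 mol
Divide by the smallest (0.020892 mol): C 3.998, H 9.996, O 1.000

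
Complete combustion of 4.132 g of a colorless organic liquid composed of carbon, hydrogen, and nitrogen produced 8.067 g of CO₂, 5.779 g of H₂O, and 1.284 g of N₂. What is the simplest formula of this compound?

mol C = 8.067 g CO₂ ÷ 44.009 g/mol = 0.18330 mol
mol H = 2 × 5.779 g H₂O ÷ 18.015 g/mol = 0.64158 mol
mol N = 2 × 1.284 g N₂ ÷ 28.014 g/mol = 0.091668 mol
Divide by the smallest (0.091668 mol): C 2.000, H 6.999, N 1.000

C2H7N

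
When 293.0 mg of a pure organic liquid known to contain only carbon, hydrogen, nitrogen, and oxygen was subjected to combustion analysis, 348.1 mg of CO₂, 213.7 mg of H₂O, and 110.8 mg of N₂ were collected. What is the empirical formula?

C2H6N2O

mol C = 0.3481 g CO₂ ÷ 44.009 g/mol = 0.0079097 mol
mol H = 2 × 0.2137 g H₂O ÷ 18.015 g/mol = 0.023725 mol
mol N = 2 × 0.1108 g N₂ ÷ 28.014 g/mol = 0.0079103 mol
mass O = 0.2930 − (0.095004 + 0.023914 + 0.11080) = 0.063282 g → mol O = 0.063282 ÷ 15.999 = 0.0039553 mol
Divide by the smallest (0.0039553 mol): C 2.000, H 5.998, N 2.000, O 1.000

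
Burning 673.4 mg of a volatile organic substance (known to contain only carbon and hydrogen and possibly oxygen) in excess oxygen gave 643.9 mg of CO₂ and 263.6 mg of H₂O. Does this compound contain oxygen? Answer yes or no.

yes

mol C = 0.6439 g CO₂ ÷ 44.009 g/mol = 0.014631 mol
mol H = 2 × 0.2636 g H₂O ÷ 18.015 g/mol = 0.029265 mol
C and H account for only 0.20523 g of the 0.6734 g sample; the remaining 0.46817 g must be oxygen.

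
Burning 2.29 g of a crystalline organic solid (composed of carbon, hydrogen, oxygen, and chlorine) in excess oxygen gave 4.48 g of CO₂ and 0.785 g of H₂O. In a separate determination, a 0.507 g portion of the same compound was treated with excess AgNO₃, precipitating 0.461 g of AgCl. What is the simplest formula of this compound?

C7H6ClO2

mol C = 4.48 g CO₂ ÷ 44.009 g/mol = 0.1018 mol
mol H = 2 × 0.785 g H₂O ÷ 18.015 g/mol = 0.08715 mol
From the AgCl data: mol Cl per gram of compound = (0.461 ÷ 143.318) ÷ 0.507 = 0.006344 mol/g, so in the 2.29 g combustion sample mol Cl = 0.01453 mol
mass O = 2.29 − (1.223 + 0.08785 + 0.5150) = 0.4644 g → mol O = 0.4644 ÷ 15.999 = 0.02903 mol
Divide by the smallest (0.01453 mol): C 7.007, H 5.998, Cl 1.000, O 1.998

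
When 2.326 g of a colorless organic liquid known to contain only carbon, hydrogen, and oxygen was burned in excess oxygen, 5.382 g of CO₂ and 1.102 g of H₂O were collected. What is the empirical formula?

C8H8O3

mol C = 5.382 g CO₂ ÷ 44.009 g/mol = 0.12229 mol
mol H = 2 × 1.102 g H₂O ÷ 18.015 g/mol = 0.12234 mol
mass O = 2.326 − (1.4689 + 0.12332) = 0.73382 g → mol O = 0.73382 ÷ 15.999 = 0.045866 mol
Divide by the smallest (0.045866 mol): C 2.666, H 2.667, O 1.000
Multiplying each by 3 gives whole numbers: C 8.00, H 8.00, O 3.00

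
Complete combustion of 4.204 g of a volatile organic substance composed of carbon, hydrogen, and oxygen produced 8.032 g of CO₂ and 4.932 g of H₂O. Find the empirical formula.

mol C = 8.032 g CO₂ ÷ 44.009 g/mol = 0.18251 mol
mol H = 2 × 4.932 g H₂O ÷ 18.015 g/mol = 0.54754 mol
mass O = 4.204 − (2.1921 + 0.55192) = 1.4600 g → mol O = 1.4600 ÷ 15.999 = 0.091254 mol
Divide by the smallest (0.091254 mol): C 2.000, H 6.000, O 1.000

C2H6O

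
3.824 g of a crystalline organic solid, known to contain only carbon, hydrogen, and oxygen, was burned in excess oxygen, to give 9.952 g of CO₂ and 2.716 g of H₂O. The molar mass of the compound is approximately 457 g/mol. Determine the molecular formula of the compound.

C27H36O6

mol C = 9.952 g CO₂ ÷ 44.009 g/mol = 0.22614 mol
mol H = 2 × 2.716 g H₂O ÷ 18.015 g/mol = 0.30153 mol
mass O = 3.824 − (2.7161 + 0.30394) = 0.80395 g → mol O = 0.80395 ÷ 15.999 = 0.050250 mol
Divide by the smallest (0.050250 mol): C 4.500, H 6.001, O 1.000
Multiplying each by 2 gives whole numbers: C 9.00, H 12.00, O 2.00
Empirical formula: C9H12O2
Empirical-formula mass = 152.19 g/mol; 457 ÷ 152.19 ≈ 3, so the molecular formula is C27H36O6.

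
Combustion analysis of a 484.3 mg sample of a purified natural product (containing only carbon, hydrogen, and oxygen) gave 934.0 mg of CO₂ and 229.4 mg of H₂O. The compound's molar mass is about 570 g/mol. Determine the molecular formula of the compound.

mol C = 0.9340 g CO₂ ÷ 44.009 g/mol = 0.021223 mol
mol H = 2 × 0.2294 g H₂O ÷ 18.015 g/mol = 0.025468 mol
mass O = 0.4843 − (0.25491 + 0.025671) = 0.20372 g → mol O = 0.20372 ÷ 15.999 = 0.012733 mol
Divide by the smallest (0.012733 mol): C 1.667, H 2.000, O 1.000
Multiplying each by 3 gives whole numbers: C 5.00, H 6.00, O 3.00
Empirical formula: C5H6O3
Empirical-formula mass = 114.10 g/mol; 570 ÷ 114.10 ≈ 5, so the molecular formula is C25H30O15.

C25H30O15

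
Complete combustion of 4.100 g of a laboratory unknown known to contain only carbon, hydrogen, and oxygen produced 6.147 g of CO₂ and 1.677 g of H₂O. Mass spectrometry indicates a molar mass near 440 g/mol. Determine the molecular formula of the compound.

C15H20O15

mol C = 6.147 g CO₂ ÷ 44.009 g/mol = 0.13968 mol
mol H = 2 × 1.677 g H₂O ÷ 18.015 g/mol = 0.18618 mol
mass O = 4.100 − (1.6776 + 0.18767) = 2.2347 g → mol O = 2.2347 ÷ 15.999 = 0.13968 mol
Divide by the smallest (0.13968 mol): C 1.000, H 1.333, O 1.000
Multiplying each by 3 gives whole numbers: C 3.00, H 4.00, O 3.00
Empirical formula: C3H4O3
Empirical-formula mass = 88.06 g/mol; 440 ÷ 88.06 ≈ 5, so the molecular formula is C15H20O15.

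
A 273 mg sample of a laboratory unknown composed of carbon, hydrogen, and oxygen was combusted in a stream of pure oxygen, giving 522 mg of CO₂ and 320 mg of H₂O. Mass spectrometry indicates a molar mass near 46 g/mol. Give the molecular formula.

mol C = 0.522 g CO₂ ÷ 44.009 g/mol = 0.01186 mol
mol H = 2 × 0.320 g H₂O ÷ 18.015 g/mol = 0.03553 mol
mass O = 0.273 − (0.1425 + 0.03581) = 0.09472 g → mol O = 0.09472 ÷ 15.999 = 0.005921 mol
Divide by the smallest (0.005921 mol): C 2.003, H 6.000, O 1.000
Empirical formula: C2H6O
Empirical-formula mass = 46.07 g/mol; 46 ÷ 46.07 ≈ 1, so the molecular formula is C2H6O.

C2H6O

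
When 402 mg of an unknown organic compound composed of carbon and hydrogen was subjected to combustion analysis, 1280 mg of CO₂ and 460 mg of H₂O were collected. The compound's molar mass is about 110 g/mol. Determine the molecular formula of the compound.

mol C = 1.28 g CO₂ ÷ 44.009 g/mol = 0.02908 mol
mol H = 2 × 0.460 g H₂O ÷ 18.015 g/mol = 0.05107 mol
Divide by the smallest (0.02908 mol): C 1.000, H 1.756
Multiplying each by 4 gives whole numbers: C 4.00, H 7.02
Empirical formula: C4H7
Empirical-formula mass = 55.10 g/mol; 110 ÷ 55.10 ≈ 2, so the molecular formula is C8H14.

C8H14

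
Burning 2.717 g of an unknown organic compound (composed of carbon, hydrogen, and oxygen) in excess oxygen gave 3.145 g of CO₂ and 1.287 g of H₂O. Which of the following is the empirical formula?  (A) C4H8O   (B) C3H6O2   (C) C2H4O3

mol C = 3.145 g CO₂ ÷ 44.009 g/mol = 0.071463 mol
mol H = 2 × 1.287 g H₂O ÷ 18.015 g/mol = 0.14288 mol
mass O = 2.717 − (0.85834 + 0.14402) = 1.7146 g → mol O = 1.7146 ÷ 15.999 = 0.10717 mol
Divide by the smallest (0.071463 mol): C 1.000, H 1.999, O 1.500
Multiplying each by 2 gives whole numbers: C 2.00, H 4.00, O 3.00

(C) C2H4O3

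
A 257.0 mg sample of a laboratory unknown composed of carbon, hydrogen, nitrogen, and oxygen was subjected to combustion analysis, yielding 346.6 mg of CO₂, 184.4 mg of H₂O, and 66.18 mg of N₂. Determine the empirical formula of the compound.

C5H13N3O3

mol C = 0.3466 g CO₂ ÷ 44.009 g/mol = 0.0078757 mol
mol H = 2 × 0.1844 g H₂O ÷ 18.015 g/mol = 0.020472 mol
mol N = 2 × 0.06618 g N₂ ÷ 28.014 g/mol = 0.0047248 mol
mass O = 0.2570 − (0.094595 + 0.020636 + 0.066180) = 0.075590 g → mol O = 0.075590 ÷ 15.999 = 0.0047247 mol
Divide by the smallest (0.0047247 mol): C 1.667, H 4.333, N 1.000, O 1.000
Multiplying each by 3 gives whole numbers: C 5.00, H 13.00, N 3.00, O 3.00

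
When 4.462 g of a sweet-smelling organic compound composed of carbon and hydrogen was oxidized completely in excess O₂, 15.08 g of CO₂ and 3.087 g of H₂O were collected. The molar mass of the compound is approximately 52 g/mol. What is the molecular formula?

C4H4

mol C = 15.08 g CO₂ ÷ 44.009 g/mol = 0.34266 mol
mol H = 2 × 3.087 g H₂O ÷ 18.015 g/mol = 0.34271 mol
Divide by the smallest (0.34266 mol): C 1.000, H 1.000
Empirical formula: CH
Empirical-formula mass = 13.02 g/mol; 52 ÷ 13.02 ≈ 4, so the molecular formula is C4H4.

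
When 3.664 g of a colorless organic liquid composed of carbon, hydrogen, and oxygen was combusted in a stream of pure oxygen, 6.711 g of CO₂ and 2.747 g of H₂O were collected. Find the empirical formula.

C8H16O5

mol C = 6.711 g CO₂ ÷ 44.009 g/mol = 0.15249 mol
mol H = 2 × 2.747 g H₂O ÷ 18.015 g/mol = 0.30497 mol
mass O = 3.664 − (1.8316 + 0.30741) = 1.5250 g → mol O = 1.5250 ÷ 15.999 = 0.095319 mol
Divide by the smallest (0.095319 mol): C 1.600, H 3.199, O 1.000
Multiplying each by 5 gives whole numbers: C 8.00, H 16.00, O 5.00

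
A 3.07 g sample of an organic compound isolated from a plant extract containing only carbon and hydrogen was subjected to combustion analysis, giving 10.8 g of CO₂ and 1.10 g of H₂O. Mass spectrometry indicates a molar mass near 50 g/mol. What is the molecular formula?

C4H2

mol C = 10.8 g CO₂ ÷ 44.009 g/mol = 0.2454 mol
mol H = 2 × 1.10 g H₂O ÷ 18.015 g/mol = 0.1221 mol
Divide by the smallest (0.1221 mol): C 2.010, H 1.000
Empirical formula: C2H
Empirical-formula mass = 25.03 g/mol; 50 ÷ 25.03 ≈ 2, so the molecular formula is C4H2.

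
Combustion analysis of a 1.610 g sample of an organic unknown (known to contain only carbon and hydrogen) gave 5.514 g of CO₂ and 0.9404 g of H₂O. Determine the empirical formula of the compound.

C6H5

mol C = 5.514 g CO₂ ÷ 44.009 g/mol = 0.12529 mol
mol H = 2 × 0.9404 g H₂O ÷ 18.015 g/mol = 0.10440 mol
Divide by the smallest (0.10440 mol): C 1.200, H 1.000
Multiplying each by 5 gives whole numbers: C 6.00, H 5.00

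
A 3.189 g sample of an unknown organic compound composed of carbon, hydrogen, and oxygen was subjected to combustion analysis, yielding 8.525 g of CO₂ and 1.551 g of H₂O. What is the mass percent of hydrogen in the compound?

5.44%

mol C = 8.525 g CO₂ ÷ 44.009 g/mol = 0.19371 mol
mol H = 2 × 1.551 g H₂O ÷ 18.015 g/mol = 0.17219 mol
mass O = 3.189 − (2.3267 + 0.17357) = 0.68878 g → mol O = 0.68878 ÷ 15.999 = 0.043051 mol
mass % H = 0.17357 g ÷ 3.189 g × 100%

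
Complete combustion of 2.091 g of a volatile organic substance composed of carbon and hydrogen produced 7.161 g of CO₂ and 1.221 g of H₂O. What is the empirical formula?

C6H5

mol C = 7.161 g CO₂ ÷ 44.009 g/mol = 0.16272 mol
mol H = 2 × 1.221 g H₂O ÷ 18.015 g/mol = 0.13555 mol
Divide by the smallest (0.13555 mol): C 1.200, H 1.000
Multiplying each by 5 gives whole numbers: C 6.00, H 5.00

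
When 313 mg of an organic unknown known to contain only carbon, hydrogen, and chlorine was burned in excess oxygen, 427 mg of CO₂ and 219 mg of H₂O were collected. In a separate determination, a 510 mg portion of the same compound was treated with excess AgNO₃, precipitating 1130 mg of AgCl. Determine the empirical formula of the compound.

C2H5Cl

mol C = 0.427 g CO₂ ÷ 44.009 g/mol = 0.009703 mol
mol H = 2 × 0.219 g H₂O ÷ 18.015 g/mol = 0.02431 mol
From the AgCl data: mol Cl per gram of compound = (1.13 ÷ 143.318) ÷ 0.510 = 0.01546 mol/g, so in the 0.313 g combustion sample mol Cl = 0.004839 mol
Divide by the smallest (0.004839 mol): C 2.005, H 5.024, Cl 1.000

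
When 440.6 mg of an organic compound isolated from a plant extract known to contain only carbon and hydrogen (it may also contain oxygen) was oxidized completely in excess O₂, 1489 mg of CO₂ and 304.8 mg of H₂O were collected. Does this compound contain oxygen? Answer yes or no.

mol C = 1.489 g CO₂ ÷ 44.009 g/mol = 0.033834 mol
mol H = 2 × 0.3048 g H₂O ÷ 18.015 g/mol = 0.033838 mol
C and H together account for 0.44049 g — essentially the entire 0.4406 g sample — so the compound contains no oxygen.

no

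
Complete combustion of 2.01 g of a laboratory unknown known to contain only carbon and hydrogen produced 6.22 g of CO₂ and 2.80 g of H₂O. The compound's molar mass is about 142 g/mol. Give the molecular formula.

mol C = 6.22 g CO₂ ÷ 44.009 g/mol = 0.1413 mol
mol H = 2 × 2.80 g H₂O ÷ 18.015 g/mol = 0.3109 mol
Divide by the smallest (0.1413 mol): C 1.000, H 2.199
Multiplying each by 5 gives whole numbers: C 5.00, H 11.00
Empirical formula: C5H11
Empirical-formula mass = 71.14 g/mol; 142 ÷ 71.14 ≈ 2, so the molecular formula is C10H22.

C10H22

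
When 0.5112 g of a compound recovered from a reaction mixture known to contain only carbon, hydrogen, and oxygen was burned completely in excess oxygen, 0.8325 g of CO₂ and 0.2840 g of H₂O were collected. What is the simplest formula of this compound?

C6H10O5

mol C = 0.8325 g CO₂ ÷ 44.009 g/mol = 0.018917 mol
mol H = 2 × 0.2840 g H₂O ÷ 18.015 g/mol = 0.031529 mol
mass O = 0.5112 − (0.22721 + 0.031782) = 0.25221 g → mol O = 0.25221 ÷ 15.999 = 0.015764 mol
Divide by the smallest (0.015764 mol): C 1.200, H 2.000, O 1.000
Multiplying each by 5 gives whole numbers: C 6.00, H 10.00, O 5.00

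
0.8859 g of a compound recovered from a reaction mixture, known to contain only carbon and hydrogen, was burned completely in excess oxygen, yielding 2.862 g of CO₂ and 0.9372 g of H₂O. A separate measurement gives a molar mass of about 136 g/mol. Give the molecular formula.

mol C = 2.862 g CO₂ ÷ 44.009 g/mol = 0.065032 mol
mol H = 2 × 0.9372 g H₂O ÷ 18.015 g/mol = 0.10405 mol
Divide by the smallest (0.065032 mol): C 1.000, H 1.600
Multiplying each by 5 gives whole numbers: C 5.00, H 8.00
Empirical formula: C5H8
Empirical-formula mass = 68.12 g/mol; 136 ÷ 68.12 ≈ 2, so the molecular formula is C10H16.

C10H16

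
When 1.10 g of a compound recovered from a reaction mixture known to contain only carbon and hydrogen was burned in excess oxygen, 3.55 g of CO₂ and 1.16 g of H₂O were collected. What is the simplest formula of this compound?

C5H8

mol C = 3.55 g CO₂ ÷ 44.009 g/mol = 0.08067 mol
mol H = 2 × 1.16 g H₂O ÷ 18.015 g/mol = 0.1288 mol
Divide by the smallest (0.08067 mol): C 1.000, H 1.596
Multiplying each by 5 gives whole numbers: C 5.00, H 7.98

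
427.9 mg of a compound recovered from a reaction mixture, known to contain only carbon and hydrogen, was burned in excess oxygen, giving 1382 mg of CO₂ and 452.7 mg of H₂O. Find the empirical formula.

C5H8

mol C = 1.382 g CO₂ ÷ 44.009 g/mol = 0.031403 mol
mol H = 2 × 0.4527 g H₂O ÷ 18.015 g/mol = 0.050258 mol
Divide by the smallest (0.031403 mol): C 1.000, H 1.600
Multiplying each by 5 gives whole numbers: C 5.00, H 8.00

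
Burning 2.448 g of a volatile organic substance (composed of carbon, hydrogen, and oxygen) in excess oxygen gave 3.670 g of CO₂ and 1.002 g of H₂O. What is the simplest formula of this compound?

C3H4O3

mol C = 3.670 g CO₂ ÷ 44.009 g/mol = 0.083392 mol
mol H = 2 × 1.002 g H₂O ÷ 18.015 g/mol = 0.11124 mol
mass O = 2.448 − (1.0016 + 0.11213) = 1.3342 g → mol O = 1.3342 ÷ 15.999 = 0.083396 mol
Divide by the smallest (0.083392 mol): C 1.000, H 1.334, O 1.000
Multiplying each by 3 gives whole numbers: C 3.00, H 4.00, O 3.00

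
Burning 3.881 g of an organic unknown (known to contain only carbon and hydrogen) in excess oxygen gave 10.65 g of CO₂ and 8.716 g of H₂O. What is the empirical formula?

CH4

mol C = 10.65 g CO₂ ÷ 44.009 g/mol = 0.24200 mol
mol H = 2 × 8.716 g H₂O ÷ 18.015 g/mol = 0.96764 mol
Divide by the smallest (0.24200 mol): C 1.000, H 3.999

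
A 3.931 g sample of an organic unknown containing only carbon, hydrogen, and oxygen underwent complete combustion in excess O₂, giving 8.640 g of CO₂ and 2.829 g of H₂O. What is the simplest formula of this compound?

C5H8O2

mol C = 8.640 g CO₂ ÷ 44.009 g/mol = 0.19632 mol
mol H = 2 × 2.829 g H₂O ÷ 18.015 g/mol = 0.31407 mol
mass O = 3.931 − (2.3580 + 0.31658) = 1.2564 g → mol O = 1.2564 ÷ 15.999 = 0.078528 mol
Divide by the smallest (0.078528 mol): C 2.500, H 3.999, O 1.000
Multiplying each by 2 gives whole numbers: C 5.00, H 8.00, O 2.00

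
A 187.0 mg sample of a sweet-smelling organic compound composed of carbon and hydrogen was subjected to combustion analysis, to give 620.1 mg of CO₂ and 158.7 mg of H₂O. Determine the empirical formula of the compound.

C4H5

mol C = 0.6201 g CO₂ ÷ 44.009 g/mol = 0.014090 mol
mol H = 2 × 0.1587 g H₂O ÷ 18.015 g/mol = 0.017619 mol
Divide by the smallest (0.014090 mol): C 1.000, H 1.250
Multiplying each by 4 gives whole numbers: C 4.00, H 5.00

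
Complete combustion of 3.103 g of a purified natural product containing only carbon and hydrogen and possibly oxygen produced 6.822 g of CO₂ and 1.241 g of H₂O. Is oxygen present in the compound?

yes

mol C = 6.822 g CO₂ ÷ 44.009 g/mol = 0.15501 mol
mol H = 2 × 1.241 g H₂O ÷ 18.015 g/mol = 0.13777 mol
C and H account for only 2.0007 g of the 3.103 g sample; the remaining 1.1023 g must be oxygen.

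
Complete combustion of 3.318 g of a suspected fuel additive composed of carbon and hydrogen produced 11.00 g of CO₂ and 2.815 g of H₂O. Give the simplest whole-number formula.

C4H5

mol C = 11.00 g CO₂ ÷ 44.009 g/mol = 0.24995 mol
mol H = 2 × 2.815 g H₂O ÷ 18.015 g/mol = 0.31252 mol
Divide by the smallest (0.24995 mol): C 1.000, H 1.250
Multiplying each by 4 gives whole numbers: C 4.00, H 5.00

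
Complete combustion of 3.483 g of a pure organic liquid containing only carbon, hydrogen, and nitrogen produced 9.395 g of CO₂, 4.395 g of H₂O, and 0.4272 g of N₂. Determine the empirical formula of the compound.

C7H16N

mol C = 9.395 g CO₂ ÷ 44.009 g/mol = 0.21348 mol
mol H = 2 × 4.395 g H₂O ÷ 18.015 g/mol = 0.48793 mol
mol N = 2 × 0.4272 g N₂ ÷ 28.014 g/mol = 0.030499 mol
Divide by the smallest (0.030499 mol): C 7.000, H 15.998, N 1.000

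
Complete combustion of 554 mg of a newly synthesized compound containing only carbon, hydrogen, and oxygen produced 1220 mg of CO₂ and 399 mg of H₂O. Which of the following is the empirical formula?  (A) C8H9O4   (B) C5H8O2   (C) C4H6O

mol C = 1.22 g CO₂ ÷ 44.009 g/mol = 0.02772 mol
mol H = 2 × 0.399 g H₂O ÷ 18.015 g/mol = 0.04430 mol
mass O = 0.554 − (0.3330 + 0.04465) = 0.1764 g → mol O = 0.1764 ÷ 15.999 = 0.01102 mol
Divide by the smallest (0.01102 mol): C 2.514, H 4.018, O 1.000
Multiplying each by 2 gives whole numbers: C 5.03, H 8.04, O 2.00

(B) C5H8O2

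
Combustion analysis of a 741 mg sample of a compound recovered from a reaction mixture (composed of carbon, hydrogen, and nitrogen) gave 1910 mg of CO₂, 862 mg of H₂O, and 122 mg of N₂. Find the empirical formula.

mol C = 1.91 g CO₂ ÷ 44.009 g/mol = 0.04340 mol
mol H = 2 × 0.862 g H₂O ÷ 18.015 g/mol = 0.09570 mol
mol N = 2 × 0.122 g N₂ ÷ 28.014 g/mol = 0.008710 mol
Divide by the smallest (0.008710 mol): C 4.983, H 10.987, N 1.000

C5H11N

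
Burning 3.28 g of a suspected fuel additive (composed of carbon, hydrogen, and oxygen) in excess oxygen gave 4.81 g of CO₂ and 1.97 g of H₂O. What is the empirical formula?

CH2O

mol C = 4.81 g CO₂ ÷ 44.009 g/mol = 0.1093 mol
mol H = 2 × 1.97 g H₂O ÷ 18.015 g/mol = 0.2187 mol
mass O = 3.28 − (1.313 + 0.2205) = 1.747 g → mol O = 1.747 ÷ 15.999 = 0.1092 mol
Divide by the smallest (0.1092 mol): C 1.001, H 2.003, O 1.000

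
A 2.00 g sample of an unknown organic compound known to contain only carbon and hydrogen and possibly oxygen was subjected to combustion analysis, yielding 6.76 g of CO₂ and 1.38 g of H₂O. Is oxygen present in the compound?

mol C = 6.76 g CO₂ ÷ 44.009 g/mol = 0.1536 mol
mol H = 2 × 1.38 g H₂O ÷ 18.015 g/mol = 0.1532 mol
C and H together account for 1.999 g — essentially the entire 2.00 g sample — so the compound contains no oxygen.

no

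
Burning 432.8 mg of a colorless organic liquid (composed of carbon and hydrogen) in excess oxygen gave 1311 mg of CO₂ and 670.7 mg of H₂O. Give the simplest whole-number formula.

mol C = 1.311 g CO₂ ÷ 44.009 g/mol = 0.029789 mol
mol H = 2 × 0.6707 g H₂O ÷ 18.015 g/mol = 0.074460 mol
Divide by the smallest (0.029789 mol): C 1.000, H 2.500
Multiplying each by 2 gives whole numbers: C 2.00, H 5.00

C2H5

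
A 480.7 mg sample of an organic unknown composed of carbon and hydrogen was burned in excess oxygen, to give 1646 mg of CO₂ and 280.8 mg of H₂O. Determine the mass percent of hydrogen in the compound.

6.54%

mol C = 1.646 g CO₂ ÷ 44.009 g/mol = 0.037401 mol
mol H = 2 × 0.2808 g H₂O ÷ 18.015 g/mol = 0.031174 mol
mass % H = 0.031423 g ÷ 0.4807 g × 100%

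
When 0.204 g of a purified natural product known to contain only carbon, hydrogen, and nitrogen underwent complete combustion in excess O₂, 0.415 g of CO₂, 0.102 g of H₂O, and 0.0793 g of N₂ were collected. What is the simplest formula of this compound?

mol C = 0.415 g CO₂ ÷ 44.009 g/mol = 0.009430 mol
mol H = 2 × 0.102 g H₂O ÷ 18.015 g/mol = 0.01132 mol
mol N = 2 × 0.0793 g N₂ ÷ 28.014 g/mol = 0.005661 mol
Divide by the smallest (0.005661 mol): C 1.666, H 2.000, N 1.000
Multiplying each by 3 gives whole numbers: C 5.00, H 6.00, N 3.00

C5H6N3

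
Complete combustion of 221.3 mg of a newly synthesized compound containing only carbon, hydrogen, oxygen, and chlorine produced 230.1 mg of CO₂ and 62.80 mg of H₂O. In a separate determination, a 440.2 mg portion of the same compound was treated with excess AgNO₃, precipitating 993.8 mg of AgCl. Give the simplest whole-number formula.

C3H4Cl2O

mol C = 0.2301 g CO₂ ÷ 44.009 g/mol = 0.0052285 mol
mol H = 2 × 0.06280 g H₂O ÷ 18.015 g/mol = 0.0069720 mol
From the AgCl data: mol Cl per gram of compound = (0.9938 ÷ 143.318) ÷ 0.4402 = 0.015752 mol/g, so in the 0.2213 g combustion sample mol Cl = 0.0034860 mol
mass O = 0.2213 − (0.062799 + 0.0070277 + 0.12358) = 0.027894 g → mol O = 0.027894 ÷ 15.999 = 0.0017435 mol
Divide by the smallest (0.0017435 mol): C 2.999, H 3.999, Cl 1.999, O 1.000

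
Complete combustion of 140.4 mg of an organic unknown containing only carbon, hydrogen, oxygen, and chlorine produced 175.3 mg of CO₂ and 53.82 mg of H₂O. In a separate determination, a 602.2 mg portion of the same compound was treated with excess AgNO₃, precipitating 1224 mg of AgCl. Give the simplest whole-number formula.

C4H6Cl2O

mol C = 0.1753 g CO₂ ÷ 44.009 g/mol = 0.0039833 mol
mol H = 2 × 0.05382 g H₂O ÷ 18.015 g/mol = 0.0059750 mol
From the AgCl data: mol Cl per gram of compound = (1.224 ÷ 143.318) ÷ 0.6022 = 0.014182 mol/g, so in the 0.1404 g combustion sample mol Cl = 0.0019912 mol
mass O = 0.1404 − (0.047843 + 0.0060228 + 0.070587) = 0.015947 g → mol O = 0.015947 ÷ 15.999 = 0.00099677 mol
Divide by the smallest (0.00099677 mol): C 3.996, H 5.994, Cl 1.998, O 1.000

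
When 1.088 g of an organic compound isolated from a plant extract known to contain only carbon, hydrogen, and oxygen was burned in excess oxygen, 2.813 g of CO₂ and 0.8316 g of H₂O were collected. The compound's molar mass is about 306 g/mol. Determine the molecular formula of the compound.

mol C = 2.813 g CO₂ ÷ 44.009 g/mol = 0.063919 mol
mol H = 2 × 0.8316 g H₂O ÷ 18.015 g/mol = 0.092323 mol
mass O = 1.088 − (0.76773 + 0.093062) = 0.22721 g → mol O = 0.22721 ÷ 15.999 = 0.014202 mol
Divide by the smallest (0.014202 mol): C 4.501, H 6.501, O 1.000
Multiplying each by 2 gives whole numbers: C 9.00, H 13.00, O 2.00
Empirical formula: C9H13O2
Empirical-formula mass = 153.20 g/mol; 306 ÷ 153.20 ≈ 2, so the molecular formula is C18H26O4.

C18H26O4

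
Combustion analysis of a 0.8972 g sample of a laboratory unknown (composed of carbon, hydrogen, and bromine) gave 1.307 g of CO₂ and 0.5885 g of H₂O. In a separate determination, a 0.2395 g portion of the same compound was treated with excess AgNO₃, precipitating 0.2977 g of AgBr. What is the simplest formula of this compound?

mol C = 1.307 g CO₂ ÷ 44.009 g/mol = 0.029698 mol
mol H = 2 × 0.5885 g H₂O ÷ 18.015 g/mol = 0.065334 mol
From the AgBr data: mol Br per gram of compound = (0.2977 ÷ 187.772) ÷ 0.2395 = 0.0066198 mol/g, so in the 0.8972 g combustion sample mol Br = 0.0059393 mol
Divide by the smallest (0.0059393 mol): C 5.000, H 11.000, Br 1.000

C5H11Br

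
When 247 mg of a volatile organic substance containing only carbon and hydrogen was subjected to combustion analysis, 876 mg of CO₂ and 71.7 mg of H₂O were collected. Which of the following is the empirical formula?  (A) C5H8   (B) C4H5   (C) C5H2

(C) C5H2

mol C = 0.876 g CO₂ ÷ 44.009 g/mol = 0.01991 mol
mol H = 2 × 0.0717 g H₂O ÷ 18.015 g/mol = 0.007960 mol
Divide by the smallest (0.007960 mol): C 2.501, H 1.000
Multiplying each by 2 gives whole numbers: C 5.00, H 2.00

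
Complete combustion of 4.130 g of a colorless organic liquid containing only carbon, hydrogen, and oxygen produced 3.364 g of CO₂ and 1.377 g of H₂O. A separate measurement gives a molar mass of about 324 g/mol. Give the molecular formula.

mol C = 3.364 g CO₂ ÷ 44.009 g/mol = 0.076439 mol
mol H = 2 × 1.377 g H₂O ÷ 18.015 g/mol = 0.15287 mol
mass O = 4.130 − (0.91811 + 0.15410) = 3.0578 g → mol O = 3.0578 ÷ 15.999 = 0.19112 mol
Divide by the smallest (0.076439 mol): C 1.000, H 2.000, O 2.500
Multiplying each by 2 gives whole numbers: C 2.00, H 4.00, O 5.00
Empirical formula: C2H4O5
Empirical-formula mass = 108.05 g/mol; 324 ÷ 108.05 ≈ 3, so the molecular formula is C6H12O15.

C6H12O15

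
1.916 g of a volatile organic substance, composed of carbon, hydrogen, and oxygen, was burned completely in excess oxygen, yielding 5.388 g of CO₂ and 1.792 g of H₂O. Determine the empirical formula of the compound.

mol C = 5.388 g CO₂ ÷ 44.009 g/mol = 0.12243 mol
mol H = 2 × 1.792 g H₂O ÷ 18.015 g/mol = 0.19895 mol
mass O = 1.916 − (1.4705 + 0.20054) = 0.24496 g → mol O = 0.24496 ÷ 15.999 = 0.015311 mol
Divide by the smallest (0.015311 mol): C 7.996, H 12.994, O 1.000

C8H13O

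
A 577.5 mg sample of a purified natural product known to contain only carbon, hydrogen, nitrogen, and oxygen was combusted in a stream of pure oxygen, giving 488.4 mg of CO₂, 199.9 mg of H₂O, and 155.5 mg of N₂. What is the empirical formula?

mol C = 0.4884 g CO₂ ÷ 44.009 g/mol = 0.011098 mol
mol H = 2 × 0.1999 g H₂O ÷ 18.015 g/mol = 0.022193 mol
mol N = 2 × 0.1555 g N₂ ÷ 28.014 g/mol = 0.011102 mol
mass O = 0.5775 − (0.13329 + 0.022370 + 0.15550) = 0.26634 g → mol O = 0.26634 ÷ 15.999 = 0.016647 mol
Divide by the smallest (0.011098 mol): C 1.000, H 2.000, N 1.000, O 1.500
Multiplying each by 2 gives whole numbers: C 2.00, H 4.00, N 2.00, O 3.00

C2H4N2O3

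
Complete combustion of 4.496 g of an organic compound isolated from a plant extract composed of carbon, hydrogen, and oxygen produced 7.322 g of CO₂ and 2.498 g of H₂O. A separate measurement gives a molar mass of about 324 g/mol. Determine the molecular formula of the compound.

mol C = 7.322 g CO₂ ÷ 44.009 g/mol = 0.16638 mol
mol H = 2 × 2.498 g H₂O ÷ 18.015 g/mol = 0.27732 mol
mass O = 4.496 − (1.9983 + 0.27954) = 2.2181 g → mol O = 2.2181 ÷ 15.999 = 0.13864 mol
Divide by the smallest (0.13864 mol): C 1.200, H 2.000, O 1.000
Multiplying each by 5 gives whole numbers: C 6.00, H 10.00, O 5.00
Empirical formula: C6H10O5
Empirical-formula mass = 162.14 g/mol; 324 ÷ 162.14 ≈ 2, so the molecular formula is C12H20O10.

C12H20O10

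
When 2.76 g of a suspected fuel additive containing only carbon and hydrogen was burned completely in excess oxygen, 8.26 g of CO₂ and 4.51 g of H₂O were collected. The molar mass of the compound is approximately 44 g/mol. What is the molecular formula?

C3H8

mol C = 8.26 g CO₂ ÷ 44.009 g/mol = 0.1877 mol
mol H = 2 × 4.51 g H₂O ÷ 18.015 g/mol = 0.5007 mol
Divide by the smallest (0.1877 mol): C 1.000, H 2.668
Multiplying each by 3 gives whole numbers: C 3.00, H 8.00
Empirical formula: C3H8
Empirical-formula mass = 44.10 g/mol; 44 ÷ 44.10 ≈ 1, so the molecular formula is C3H8.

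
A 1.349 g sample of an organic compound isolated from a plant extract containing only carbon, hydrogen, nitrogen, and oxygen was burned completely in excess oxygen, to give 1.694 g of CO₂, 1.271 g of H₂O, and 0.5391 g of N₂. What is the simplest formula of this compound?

mol C = 1.694 g CO₂ ÷ 44.009 g/mol = 0.038492 mol
mol H = 2 × 1.271 g H₂O ÷ 18.015 g/mol = 0.14110 mol
mol N = 2 × 0.5391 g N₂ ÷ 28.014 g/mol = 0.038488 mol
mass O = 1.349 − (0.46233 + 0.14223 + 0.53910) = 0.20534 g → mol O = 0.20534 ÷ 15.999 = 0.012834 mol
Divide by the smallest (0.012834 mol): C 2.999, H 10.994, N 2.999, O 1.000

C3H11N3O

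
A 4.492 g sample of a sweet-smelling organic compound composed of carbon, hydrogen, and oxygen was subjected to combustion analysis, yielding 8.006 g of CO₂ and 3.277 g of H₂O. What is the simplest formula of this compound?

C3H6O2

mol C = 8.006 g CO₂ ÷ 44.009 g/mol = 0.18192 mol
mol H = 2 × 3.277 g H₂O ÷ 18.015 g/mol = 0.36381 mol
mass O = 4.492 − (2.1850 + 0.36672) = 1.9403 g → mol O = 1.9403 ÷ 15.999 = 0.12127 mol
Divide by the smallest (0.12127 mol): C 1.500, H 3.000, O 1.000
Multiplying each by 2 gives whole numbers: C 3.00, H 6.00, O 2.00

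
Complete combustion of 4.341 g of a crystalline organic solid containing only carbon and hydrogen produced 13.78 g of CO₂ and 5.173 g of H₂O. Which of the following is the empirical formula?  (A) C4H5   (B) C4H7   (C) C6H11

(C) C6H11

mol C = 13.78 g CO₂ ÷ 44.009 g/mol = 0.31312 mol
mol H = 2 × 5.173 g H₂O ÷ 18.015 g/mol = 0.57430 mol
Divide by the smallest (0.31312 mol): C 1.000, H 1.834
Multiplying each by 6 gives whole numbers: C 6.00, H 11.00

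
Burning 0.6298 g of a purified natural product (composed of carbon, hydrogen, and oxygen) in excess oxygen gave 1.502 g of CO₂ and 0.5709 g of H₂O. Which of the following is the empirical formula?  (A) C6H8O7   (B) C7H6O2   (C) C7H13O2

(C) C7H13O2

mol C = 1.502 g CO₂ ÷ 44.009 g/mol = 0.034129 mol
mol H = 2 × 0.5709 g H₂O ÷ 18.015 g/mol = 0.063381 mol
mass O = 0.6298 − (0.40993 + 0.063888) = 0.15598 g → mol O = 0.15598 ÷ 15.999 = 0.0097496 mol
Divide by the smallest (0.0097496 mol): C 3.501, H 6.501, O 1.000
Multiplying each by 2 gives whole numbers: C 7.00, H 13.00, O 2.00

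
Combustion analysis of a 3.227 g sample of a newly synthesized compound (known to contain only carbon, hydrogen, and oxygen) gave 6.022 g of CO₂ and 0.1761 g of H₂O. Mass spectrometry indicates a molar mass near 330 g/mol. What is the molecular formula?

mol C = 6.022 g CO₂ ÷ 44.009 g/mol = 0.13684 mol
mol H = 2 × 0.1761 g H₂O ÷ 18.015 g/mol = 0.019550 mol
mass O = 3.227 − (1.6435 + 0.019707) = 1.5638 g → mol O = 1.5638 ÷ 15.999 = 0.097741 mol
Divide by the smallest (0.019550 mol): C 6.999, H 1.000, O 4.999
Empirical formula: C7HO5
Empirical-formula mass = 165.08 g/mol; 330 ÷ 165.08 ≈ 2, so the molecular formula is C14H2O10.

C14H2O10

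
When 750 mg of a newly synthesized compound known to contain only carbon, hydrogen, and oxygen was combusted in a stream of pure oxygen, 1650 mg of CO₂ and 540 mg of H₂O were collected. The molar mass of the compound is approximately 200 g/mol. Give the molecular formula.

mol C = 1.65 g CO₂ ÷ 44.009 g/mol = 0.03749 mol
mol H = 2 × 0.540 g H₂O ÷ 18.015 g/mol = 0.05995 mol
mass O = 0.750 − (0.4503 + 0.06043) = 0.2392 g → mol O = 0.2392 ÷ 15.999 = 0.01495 mol
Divide by the smallest (0.01495 mol): C 2.507, H 4.009, O 1.000
Multiplying each by 2 gives whole numbers: C 5.01, H 8.02, O 2.00
Empirical formula: C5H8O2
Empirical-formula mass = 100.12 g/mol; 200 ÷ 100.12 ≈ 2, so the molecular formula is C10H16O4.

C10H16O4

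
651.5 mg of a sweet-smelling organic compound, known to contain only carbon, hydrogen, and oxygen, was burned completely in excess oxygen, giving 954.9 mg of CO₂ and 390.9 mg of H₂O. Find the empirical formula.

CH2O

mol C = 0.9549 g CO₂ ÷ 44.009 g/mol = 0.021698 mol
mol H = 2 × 0.3909 g H₂O ÷ 18.015 g/mol = 0.043397 mol
mass O = 0.6515 − (0.26061 + 0.043744) = 0.34714 g → mol O = 0.34714 ÷ 15.999 = 0.021698 mol
Divide by the smallest (0.021698 mol): C 1.000, H 2.000, O 1.000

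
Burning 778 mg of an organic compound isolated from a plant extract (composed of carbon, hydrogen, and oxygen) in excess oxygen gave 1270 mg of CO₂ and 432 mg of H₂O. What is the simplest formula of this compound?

C6H10O5

mol C = 1.27 g CO₂ ÷ 44.009 g/mol = 0.02886 mol
mol H = 2 × 0.432 g H₂O ÷ 18.015 g/mol = 0.04796 mol
mass O = 0.778 − (0.3466 + 0.04834) = 0.3830 g → mol O = 0.3830 ÷ 15.999 = 0.02394 mol
Divide by the smallest (0.02394 mol): C 1.205, H 2.003, O 1.000
Multiplying each by 5 gives whole numbers: C 6.03, H 10.02, O 5.00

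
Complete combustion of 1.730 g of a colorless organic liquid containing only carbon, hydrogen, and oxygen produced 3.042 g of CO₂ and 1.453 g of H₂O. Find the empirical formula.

C3H7O2

mol C = 3.042 g CO₂ ÷ 44.009 g/mol = 0.069122 mol
mol H = 2 × 1.453 g H₂O ÷ 18.015 g/mol = 0.16131 mol
mass O = 1.730 − (0.83023 + 0.16260) = 0.73717 g → mol O = 0.73717 ÷ 15.999 = 0.046076 mol
Divide by the smallest (0.046076 mol): C 1.500, H 3.501, O 1.000
Multiplying each by 2 gives whole numbers: C 3.00, H 7.00, O 2.00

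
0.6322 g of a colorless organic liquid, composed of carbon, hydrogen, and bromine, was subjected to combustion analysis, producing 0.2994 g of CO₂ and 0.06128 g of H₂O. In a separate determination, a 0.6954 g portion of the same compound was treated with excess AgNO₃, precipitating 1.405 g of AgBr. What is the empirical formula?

mol C = 0.2994 g CO₂ ÷ 44.009 g/mol = 0.0068032 mol
mol H = 2 × 0.06128 g H₂O ÷ 18.015 g/mol = 0.0068032 mol
From the AgBr data: mol Br per gram of compound = (1.405 ÷ 187.772) ÷ 0.6954 = 0.010760 mol/g, so in the 0.6322 g combustion sample mol Br = 0.0068024 mol
Divide by the smallest (0.0068024 mol): C 1.000, H 1.000, Br 1.000

CHBr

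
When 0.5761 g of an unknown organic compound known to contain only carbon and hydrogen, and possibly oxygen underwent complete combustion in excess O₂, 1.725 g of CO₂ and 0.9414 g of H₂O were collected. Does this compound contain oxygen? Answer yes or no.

no

mol C = 1.725 g CO₂ ÷ 44.009 g/mol = 0.039197 mol
mol H = 2 × 0.9414 g H₂O ÷ 18.015 g/mol = 0.10451 mol
C and H together account for 0.57614 g — essentially the entire 0.5761 g sample — so the compound contains no oxygen.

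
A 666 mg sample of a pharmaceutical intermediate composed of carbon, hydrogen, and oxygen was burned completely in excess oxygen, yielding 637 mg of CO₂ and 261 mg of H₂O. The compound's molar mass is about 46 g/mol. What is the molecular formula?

CH2O2

mol C = 0.637 g CO₂ ÷ 44.009 g/mol = 0.01447 mol
mol H = 2 × 0.261 g H₂O ÷ 18.015 g/mol = 0.02898 mol
mass O = 0.666 − (0.1739 + 0.02921) = 0.4629 g → mol O = 0.4629 ÷ 15.999 = 0.02894 mol
Divide by the smallest (0.01447 mol): C 1.000, H 2.002, O 1.999
Empirical formula: CH2O2
Empirical-formula mass = 46.02 g/mol; 46 ÷ 46.02 ≈ 1, so the molecular formula is CH2O2.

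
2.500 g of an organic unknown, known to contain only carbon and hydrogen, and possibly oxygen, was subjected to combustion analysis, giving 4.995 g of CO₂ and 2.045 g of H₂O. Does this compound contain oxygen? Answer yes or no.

mol C = 4.995 g CO₂ ÷ 44.009 g/mol = 0.11350 mol
mol H = 2 × 2.045 g H₂O ÷ 18.015 g/mol = 0.22703 mol
C and H account for only 1.5921 g of the 2.500 g sample; the remaining 0.90791 g must be oxygen.

yes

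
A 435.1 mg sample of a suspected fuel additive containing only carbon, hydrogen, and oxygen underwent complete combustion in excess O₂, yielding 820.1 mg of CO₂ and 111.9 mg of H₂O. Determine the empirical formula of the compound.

mol C = 0.8201 g CO₂ ÷ 44.009 g/mol = 0.018635 mol
mol H = 2 × 0.1119 g H₂O ÷ 18.015 g/mol = 0.012423 mol
mass O = 0.4351 − (0.22382 + 0.012522) = 0.19875 g → mol O = 0.19875 ÷ 15.999 = 0.012423 mol
Divide by the smallest (0.012423 mol): C 1.500, H 1.000, O 1.000
Multiplying each by 2 gives whole numbers: C 3.00, H 2.00, O 2.00

C3H2O2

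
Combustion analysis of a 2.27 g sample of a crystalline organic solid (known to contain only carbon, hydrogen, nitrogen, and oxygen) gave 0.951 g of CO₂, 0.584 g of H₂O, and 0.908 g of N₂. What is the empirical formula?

mol C = 0.951 g CO₂ ÷ 44.009 g/mol = 0.02161 mol
mol H = 2 × 0.584 g H₂O ÷ 18.015 g/mol = 0.06483 mol
mol N = 2 × 0.908 g N₂ ÷ 28.014 g/mol = 0.06482 mol
mass O = 2.27 − (0.2595 + 0.06535 + 0.9080) = 1.037 g → mol O = 1.037 ÷ 15.999 = 0.06482 mol
Divide by the smallest (0.02161 mol): C 1.000, H 3.000, N 3.000, O 3.000

CH3N3O3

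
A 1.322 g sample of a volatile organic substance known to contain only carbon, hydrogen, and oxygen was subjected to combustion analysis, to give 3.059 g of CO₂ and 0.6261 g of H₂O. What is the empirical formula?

mol C = 3.059 g CO₂ ÷ 44.009 g/mol = 0.069509 mol
mol H = 2 × 0.6261 g H₂O ÷ 18.015 g/mol = 0.069509 mol
mass O = 1.322 − (0.83487 + 0.070065) = 0.41707 g → mol O = 0.41707 ÷ 15.999 = 0.026068 mol
Divide by the smallest (0.026068 mol): C 2.666, H 2.666, O 1.000
Multiplying each by 3 gives whole numbers: C 8.00, H 8.00, O 3.00

C8H8O3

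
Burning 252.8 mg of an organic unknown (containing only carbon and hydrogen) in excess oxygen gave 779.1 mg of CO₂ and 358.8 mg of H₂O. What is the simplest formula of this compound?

mol C = 0.7791 g CO₂ ÷ 44.009 g/mol = 0.017703 mol
mol H = 2 × 0.3588 g H₂O ÷ 18.015 g/mol = 0.039833 mol
Divide by the smallest (0.017703 mol): C 1.000, H 2.250
Multiplying each by 4 gives whole numbers: C 4.00, H 9.00

C4H9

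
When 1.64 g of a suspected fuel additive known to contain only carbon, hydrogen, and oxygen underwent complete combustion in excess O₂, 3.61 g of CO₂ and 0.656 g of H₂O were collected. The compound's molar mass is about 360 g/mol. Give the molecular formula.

C18H16O8

mol C = 3.61 g CO₂ ÷ 44.009 g/mol = 0.08203 mol
mol H = 2 × 0.656 g H₂O ÷ 18.015 g/mol = 0.07283 mol
mass O = 1.64 − (0.9852 + 0.07341) = 0.5813 g → mol O = 0.5813 ÷ 15.999 = 0.03634 mol
Divide by the smallest (0.03634 mol): C 2.257, H 2.004, O 1.000
Multiplying each by 4 gives whole numbers: C 9.03, H 8.02, O 4.00
Empirical formula: C9H8O4
Empirical-formula mass = 180.16 g/mol; 360 ÷ 180.16 ≈ 2, so the molecular formula is C18H16O8.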